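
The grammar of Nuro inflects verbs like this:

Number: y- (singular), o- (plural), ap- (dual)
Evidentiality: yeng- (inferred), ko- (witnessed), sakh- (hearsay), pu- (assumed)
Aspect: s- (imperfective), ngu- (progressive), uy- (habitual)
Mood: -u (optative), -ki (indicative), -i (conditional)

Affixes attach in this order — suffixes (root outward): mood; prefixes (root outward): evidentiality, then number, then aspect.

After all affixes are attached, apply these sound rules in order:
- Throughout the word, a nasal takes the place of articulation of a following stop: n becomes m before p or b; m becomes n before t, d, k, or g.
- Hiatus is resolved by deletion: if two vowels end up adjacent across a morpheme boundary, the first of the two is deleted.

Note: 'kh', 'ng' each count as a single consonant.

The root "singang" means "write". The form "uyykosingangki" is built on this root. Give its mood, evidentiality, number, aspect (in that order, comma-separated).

Segment: uy-y-ko-singang-ki.
mood: -ki → indicative.
evidentiality: ko- → witnessed.
number: y- → singular.
aspect: uy- → habitual.

indicative, witnessed, singular, habitual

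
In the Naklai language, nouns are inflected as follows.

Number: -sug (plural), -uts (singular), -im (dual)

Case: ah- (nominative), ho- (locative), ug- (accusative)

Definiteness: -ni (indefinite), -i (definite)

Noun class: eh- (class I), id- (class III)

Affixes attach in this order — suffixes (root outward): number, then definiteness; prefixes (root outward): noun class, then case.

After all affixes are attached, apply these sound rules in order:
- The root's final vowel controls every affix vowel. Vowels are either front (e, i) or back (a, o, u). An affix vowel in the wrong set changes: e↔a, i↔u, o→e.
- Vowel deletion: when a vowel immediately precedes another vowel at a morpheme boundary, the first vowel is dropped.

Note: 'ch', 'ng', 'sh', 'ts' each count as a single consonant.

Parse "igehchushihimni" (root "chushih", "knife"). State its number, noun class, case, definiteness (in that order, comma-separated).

dual, class I, accusative, indefinite

Segment: ug-eh-chushih-im-ni.
number: -im → dual.
noun class: eh- → class I.
case: ug- → accusative.
definiteness: -ni → indefinite.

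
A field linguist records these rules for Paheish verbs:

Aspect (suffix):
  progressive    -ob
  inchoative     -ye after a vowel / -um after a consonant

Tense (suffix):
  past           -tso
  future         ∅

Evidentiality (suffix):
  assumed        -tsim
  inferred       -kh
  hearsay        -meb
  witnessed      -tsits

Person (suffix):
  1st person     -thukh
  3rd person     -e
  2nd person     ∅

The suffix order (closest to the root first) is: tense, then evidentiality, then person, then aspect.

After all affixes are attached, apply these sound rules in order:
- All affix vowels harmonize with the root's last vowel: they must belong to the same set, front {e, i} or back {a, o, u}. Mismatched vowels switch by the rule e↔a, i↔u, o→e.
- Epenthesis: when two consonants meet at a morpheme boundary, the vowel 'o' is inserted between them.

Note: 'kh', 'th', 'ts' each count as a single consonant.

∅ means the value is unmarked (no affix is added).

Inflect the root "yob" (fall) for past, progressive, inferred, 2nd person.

Attach tense past -tso → yobtso.
Attach evidentiality inferred -kh → yobtsokh.
person = 2nd person: zero marking, form stays yobtsokh.
Attach aspect progressive -ob → yobtsokhob.
Vowel harmony: no change.
Apply epenthesis: yobtsokhob → yobotsokhob.

yobotsokhob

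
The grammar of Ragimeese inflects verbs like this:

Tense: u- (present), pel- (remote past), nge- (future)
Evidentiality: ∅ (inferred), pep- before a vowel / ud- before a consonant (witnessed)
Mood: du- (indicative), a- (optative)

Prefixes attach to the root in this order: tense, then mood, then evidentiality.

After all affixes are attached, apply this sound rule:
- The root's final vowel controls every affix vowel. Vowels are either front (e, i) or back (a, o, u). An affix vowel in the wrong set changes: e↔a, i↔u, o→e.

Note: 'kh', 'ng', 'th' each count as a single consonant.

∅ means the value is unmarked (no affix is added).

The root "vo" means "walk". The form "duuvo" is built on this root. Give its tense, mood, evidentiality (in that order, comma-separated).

present, indicative, inferred

Segment: du-u-vo.
tense: u- → present.
mood: du- → indicative.
evidentiality: ∅ → inferred.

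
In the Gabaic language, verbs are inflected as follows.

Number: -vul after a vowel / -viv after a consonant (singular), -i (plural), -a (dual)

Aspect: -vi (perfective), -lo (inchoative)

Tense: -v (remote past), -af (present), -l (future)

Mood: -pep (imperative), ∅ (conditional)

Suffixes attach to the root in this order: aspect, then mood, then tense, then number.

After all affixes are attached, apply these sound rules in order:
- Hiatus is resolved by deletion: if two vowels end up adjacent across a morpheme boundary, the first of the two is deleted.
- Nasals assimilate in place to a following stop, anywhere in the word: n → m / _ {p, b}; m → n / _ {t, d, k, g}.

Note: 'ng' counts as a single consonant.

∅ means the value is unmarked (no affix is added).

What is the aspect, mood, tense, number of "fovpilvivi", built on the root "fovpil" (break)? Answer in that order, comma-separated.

Segment: fovpil-vi-v-i.
aspect: -vi → perfective.
mood: ∅ → conditional.
tense: -v → remote past.
number: -i → plural.

perfective, conditional, remote past, plural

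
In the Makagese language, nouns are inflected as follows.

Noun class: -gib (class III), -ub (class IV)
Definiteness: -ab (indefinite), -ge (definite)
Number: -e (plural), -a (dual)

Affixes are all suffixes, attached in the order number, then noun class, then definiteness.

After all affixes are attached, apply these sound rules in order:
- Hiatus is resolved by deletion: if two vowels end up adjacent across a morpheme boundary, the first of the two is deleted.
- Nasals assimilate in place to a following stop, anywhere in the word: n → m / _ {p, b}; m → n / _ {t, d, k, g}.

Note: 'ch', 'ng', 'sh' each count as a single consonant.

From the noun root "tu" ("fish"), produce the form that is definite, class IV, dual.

tubge

Attach number dual -a → tua.
Attach noun class class IV -ub → tuaub.
Attach definiteness definite -ge → tuaubge.
Apply vowel deletion: tuaubge → tubge.
Nasal assimilation: no change.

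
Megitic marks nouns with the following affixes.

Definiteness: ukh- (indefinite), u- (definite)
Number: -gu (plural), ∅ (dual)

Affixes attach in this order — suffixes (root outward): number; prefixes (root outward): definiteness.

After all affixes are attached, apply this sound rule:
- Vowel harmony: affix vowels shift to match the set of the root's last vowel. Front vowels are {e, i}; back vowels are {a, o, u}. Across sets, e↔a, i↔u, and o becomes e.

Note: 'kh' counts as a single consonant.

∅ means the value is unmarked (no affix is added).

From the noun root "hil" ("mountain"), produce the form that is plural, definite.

Attach number plural -gu → hilgu.
Attach definiteness definite u- → uhilgu.
Apply vowel harmony: uhilgu → ihilgi.

ihilgi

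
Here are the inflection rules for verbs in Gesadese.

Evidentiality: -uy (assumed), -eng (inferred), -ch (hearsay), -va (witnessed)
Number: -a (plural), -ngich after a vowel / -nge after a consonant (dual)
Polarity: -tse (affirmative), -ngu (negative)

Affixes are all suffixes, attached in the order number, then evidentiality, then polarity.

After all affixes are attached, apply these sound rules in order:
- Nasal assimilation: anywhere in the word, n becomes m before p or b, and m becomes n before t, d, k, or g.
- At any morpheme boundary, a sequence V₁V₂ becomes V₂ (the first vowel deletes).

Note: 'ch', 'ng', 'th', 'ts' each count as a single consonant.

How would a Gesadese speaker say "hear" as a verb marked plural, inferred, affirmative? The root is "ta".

tengtse

Attach number plural -a → taa.
Attach evidentiality inferred -eng → taaeng.
Attach polarity affirmative -tse → taaengtse.
Nasal assimilation: no change.
Apply vowel deletion: taaengtse → tengtse.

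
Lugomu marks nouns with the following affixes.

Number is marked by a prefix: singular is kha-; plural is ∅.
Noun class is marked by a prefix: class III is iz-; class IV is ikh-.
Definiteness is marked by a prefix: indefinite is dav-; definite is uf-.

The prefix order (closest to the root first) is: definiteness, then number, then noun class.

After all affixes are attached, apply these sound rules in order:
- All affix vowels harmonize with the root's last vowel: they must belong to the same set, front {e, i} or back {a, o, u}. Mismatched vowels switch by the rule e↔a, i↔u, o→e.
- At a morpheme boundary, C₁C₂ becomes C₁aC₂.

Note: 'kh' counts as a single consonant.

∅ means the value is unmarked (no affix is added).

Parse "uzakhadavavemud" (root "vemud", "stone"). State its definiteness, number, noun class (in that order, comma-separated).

indefinite, singular, class III

Segment: iz-kha-dav-vemud.
definiteness: dav- → indefinite.
number: kha- → singular.
noun class: iz- → class III.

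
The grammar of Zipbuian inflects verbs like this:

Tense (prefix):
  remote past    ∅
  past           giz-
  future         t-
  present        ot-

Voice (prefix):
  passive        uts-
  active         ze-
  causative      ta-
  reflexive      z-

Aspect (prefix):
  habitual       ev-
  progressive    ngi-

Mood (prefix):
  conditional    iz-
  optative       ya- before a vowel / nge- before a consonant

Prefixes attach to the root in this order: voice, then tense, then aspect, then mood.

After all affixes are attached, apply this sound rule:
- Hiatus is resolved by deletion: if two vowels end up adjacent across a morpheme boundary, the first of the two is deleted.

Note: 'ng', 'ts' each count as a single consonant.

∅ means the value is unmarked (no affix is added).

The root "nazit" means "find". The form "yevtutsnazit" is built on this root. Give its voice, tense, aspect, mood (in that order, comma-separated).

Segment: ya-ev-t-uts-nazit.
voice: uts- → passive.
tense: t- → future.
aspect: ev- → habitual.
mood: ya/nge- → optative.

passive, future, habitual, optative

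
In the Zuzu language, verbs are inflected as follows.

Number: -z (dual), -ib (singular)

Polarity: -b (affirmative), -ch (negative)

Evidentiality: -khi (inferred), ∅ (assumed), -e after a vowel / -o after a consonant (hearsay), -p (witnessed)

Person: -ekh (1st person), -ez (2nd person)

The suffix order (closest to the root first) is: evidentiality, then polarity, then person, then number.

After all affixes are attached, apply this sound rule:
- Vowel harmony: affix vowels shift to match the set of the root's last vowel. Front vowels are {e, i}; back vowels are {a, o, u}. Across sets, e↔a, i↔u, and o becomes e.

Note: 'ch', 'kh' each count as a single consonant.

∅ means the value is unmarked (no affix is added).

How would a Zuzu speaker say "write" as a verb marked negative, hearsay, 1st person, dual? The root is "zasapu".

zasapuachakhz

Attach evidentiality hearsay -e (after vowel 'u') → zasapue.
Attach polarity negative -ch → zasapuech.
Attach person 1st person -ekh → zasapuechekh.
Attach number dual -z → zasapuechekhz.
Apply vowel harmony: zasapuechekhz → zasapuachakhz.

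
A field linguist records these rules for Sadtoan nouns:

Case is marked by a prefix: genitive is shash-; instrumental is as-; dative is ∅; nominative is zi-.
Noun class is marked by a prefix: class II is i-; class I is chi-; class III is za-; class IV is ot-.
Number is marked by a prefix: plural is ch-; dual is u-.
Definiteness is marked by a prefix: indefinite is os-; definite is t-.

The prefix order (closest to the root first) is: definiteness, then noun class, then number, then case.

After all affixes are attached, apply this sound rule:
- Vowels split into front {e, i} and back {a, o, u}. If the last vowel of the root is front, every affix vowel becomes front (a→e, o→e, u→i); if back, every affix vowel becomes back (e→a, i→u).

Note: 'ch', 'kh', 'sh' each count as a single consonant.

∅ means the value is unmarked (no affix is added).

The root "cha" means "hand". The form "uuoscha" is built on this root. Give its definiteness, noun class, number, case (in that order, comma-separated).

Segment: u-i-os-cha.
definiteness: os- → indefinite.
noun class: i- → class II.
number: u- → dual.
case: ∅ → dative.

indefinite, class II, dual, dative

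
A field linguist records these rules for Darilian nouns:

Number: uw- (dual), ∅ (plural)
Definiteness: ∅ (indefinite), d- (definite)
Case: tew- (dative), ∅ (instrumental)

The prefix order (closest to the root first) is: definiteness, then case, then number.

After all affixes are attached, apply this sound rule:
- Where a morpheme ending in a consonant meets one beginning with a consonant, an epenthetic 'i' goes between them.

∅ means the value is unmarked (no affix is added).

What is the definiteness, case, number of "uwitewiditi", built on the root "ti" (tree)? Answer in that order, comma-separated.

Segment: uw-tew-d-ti.
definiteness: d- → definite.
case: tew- → dative.
number: uw- → dual.

definite, dative, dual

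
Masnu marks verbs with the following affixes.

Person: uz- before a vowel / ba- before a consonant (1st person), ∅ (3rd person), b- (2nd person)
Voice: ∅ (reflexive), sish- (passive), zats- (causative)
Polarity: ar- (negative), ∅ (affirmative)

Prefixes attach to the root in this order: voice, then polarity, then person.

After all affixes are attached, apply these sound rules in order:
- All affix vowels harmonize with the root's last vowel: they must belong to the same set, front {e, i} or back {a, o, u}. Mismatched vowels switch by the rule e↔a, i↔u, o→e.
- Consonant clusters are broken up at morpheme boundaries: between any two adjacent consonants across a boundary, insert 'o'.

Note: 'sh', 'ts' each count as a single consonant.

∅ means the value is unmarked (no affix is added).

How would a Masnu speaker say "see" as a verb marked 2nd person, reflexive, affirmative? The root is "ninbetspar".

boninbetspar

voice = reflexive: zero marking, form stays ninbetspar.
polarity = affirmative: zero marking, form stays ninbetspar.
Attach person 2nd person b- → bninbetspar.
Vowel harmony: no change.
Apply epenthesis: bninbetspar → boninbetspar.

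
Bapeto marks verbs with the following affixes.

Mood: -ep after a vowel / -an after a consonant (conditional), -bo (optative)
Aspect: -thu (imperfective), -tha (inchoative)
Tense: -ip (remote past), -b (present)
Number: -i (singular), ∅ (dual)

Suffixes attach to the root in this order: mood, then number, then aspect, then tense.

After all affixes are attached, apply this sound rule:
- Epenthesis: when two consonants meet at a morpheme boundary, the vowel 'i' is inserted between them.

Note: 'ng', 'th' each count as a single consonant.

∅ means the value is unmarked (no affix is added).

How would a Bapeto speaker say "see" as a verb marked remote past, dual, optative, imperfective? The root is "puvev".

Attach mood optative -bo → puvevbo.
number = dual: zero marking, form stays puvevbo.
Attach aspect imperfective -thu → puvevbothu.
Attach tense remote past -ip → puvevbothuip.
Apply epenthesis: puvevbothuip → puvevibothuip.

puvevibothuip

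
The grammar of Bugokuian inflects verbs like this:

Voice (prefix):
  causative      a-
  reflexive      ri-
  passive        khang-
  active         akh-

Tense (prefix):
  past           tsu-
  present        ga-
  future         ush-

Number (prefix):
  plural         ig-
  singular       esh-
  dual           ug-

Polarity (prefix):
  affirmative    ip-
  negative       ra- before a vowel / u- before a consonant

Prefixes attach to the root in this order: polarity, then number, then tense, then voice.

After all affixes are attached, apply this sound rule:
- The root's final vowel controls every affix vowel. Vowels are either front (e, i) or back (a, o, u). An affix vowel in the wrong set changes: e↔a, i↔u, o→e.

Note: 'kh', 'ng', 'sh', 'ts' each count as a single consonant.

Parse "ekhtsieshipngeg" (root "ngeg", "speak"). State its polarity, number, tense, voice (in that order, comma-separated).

affirmative, singular, past, active

Segment: akh-tsu-esh-ip-ngeg.
polarity: ip- → affirmative.
number: esh- → singular.
tense: tsu- → past.
voice: akh- → active.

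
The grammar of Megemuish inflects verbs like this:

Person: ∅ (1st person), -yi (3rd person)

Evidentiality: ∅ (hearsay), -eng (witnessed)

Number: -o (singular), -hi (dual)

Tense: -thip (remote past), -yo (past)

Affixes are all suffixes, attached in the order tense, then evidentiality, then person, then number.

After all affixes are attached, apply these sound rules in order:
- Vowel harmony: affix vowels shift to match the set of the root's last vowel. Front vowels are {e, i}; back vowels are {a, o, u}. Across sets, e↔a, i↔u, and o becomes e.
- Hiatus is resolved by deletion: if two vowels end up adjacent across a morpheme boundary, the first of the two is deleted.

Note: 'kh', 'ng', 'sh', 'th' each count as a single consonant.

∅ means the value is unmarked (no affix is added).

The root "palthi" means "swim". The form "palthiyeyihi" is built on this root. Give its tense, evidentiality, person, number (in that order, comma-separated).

past, hearsay, 3rd person, dual

Segment: palthi-yo-yi-hi.
tense: -yo → past.
evidentiality: ∅ → hearsay.
person: -yi → 3rd person.
number: -hi → dual.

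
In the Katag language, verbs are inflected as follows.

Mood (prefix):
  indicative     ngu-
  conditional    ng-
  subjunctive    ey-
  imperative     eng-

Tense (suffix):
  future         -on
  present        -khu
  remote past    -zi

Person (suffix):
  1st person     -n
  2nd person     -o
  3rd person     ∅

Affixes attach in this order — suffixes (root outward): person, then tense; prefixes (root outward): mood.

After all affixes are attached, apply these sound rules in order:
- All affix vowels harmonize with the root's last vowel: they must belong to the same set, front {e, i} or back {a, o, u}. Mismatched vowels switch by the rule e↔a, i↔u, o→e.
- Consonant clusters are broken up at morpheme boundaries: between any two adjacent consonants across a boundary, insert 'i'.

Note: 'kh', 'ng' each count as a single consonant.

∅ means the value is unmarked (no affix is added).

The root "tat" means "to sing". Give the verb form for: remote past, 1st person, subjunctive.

ayitatinizu

Attach person 1st person -n → tatn.
Attach mood subjunctive ey- → eytatn.
Attach tense remote past -zi → eytatnzi.
Apply vowel harmony: eytatnzi → aytatnzu.
Apply epenthesis: aytatnzu → ayitatinizu.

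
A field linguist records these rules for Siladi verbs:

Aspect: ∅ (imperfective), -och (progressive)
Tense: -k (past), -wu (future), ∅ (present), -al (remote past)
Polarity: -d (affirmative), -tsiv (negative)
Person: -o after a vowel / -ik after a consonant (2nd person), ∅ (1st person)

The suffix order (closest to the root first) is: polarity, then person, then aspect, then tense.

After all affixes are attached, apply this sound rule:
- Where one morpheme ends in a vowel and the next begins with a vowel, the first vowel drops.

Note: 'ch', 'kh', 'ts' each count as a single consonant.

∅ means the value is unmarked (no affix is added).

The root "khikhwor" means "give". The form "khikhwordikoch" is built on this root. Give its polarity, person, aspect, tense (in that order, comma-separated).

affirmative, 2nd person, progressive, present

Segment: khikhwor-d-ik-och.
polarity: -d → affirmative.
person: -o/ik → 2nd person.
aspect: -och → progressive.
tense: ∅ → present.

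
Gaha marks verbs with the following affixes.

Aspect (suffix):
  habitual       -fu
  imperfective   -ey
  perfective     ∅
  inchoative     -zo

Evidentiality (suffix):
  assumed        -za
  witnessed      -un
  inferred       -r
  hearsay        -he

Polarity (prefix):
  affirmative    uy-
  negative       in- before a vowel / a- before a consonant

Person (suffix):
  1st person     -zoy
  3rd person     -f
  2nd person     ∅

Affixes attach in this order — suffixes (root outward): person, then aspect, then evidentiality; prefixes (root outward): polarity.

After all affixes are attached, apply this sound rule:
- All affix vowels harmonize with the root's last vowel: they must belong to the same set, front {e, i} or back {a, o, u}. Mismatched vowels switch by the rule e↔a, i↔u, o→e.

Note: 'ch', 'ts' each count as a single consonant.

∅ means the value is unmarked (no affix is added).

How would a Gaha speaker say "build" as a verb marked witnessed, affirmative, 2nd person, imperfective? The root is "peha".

person = 2nd person: zero marking, form stays peha.
Attach aspect imperfective -ey → pehaey.
Attach evidentiality witnessed -un → pehaeyun.
Attach polarity affirmative uy- → uypehaeyun.
Apply vowel harmony: uypehaeyun → uypehaayun.

uypehaayun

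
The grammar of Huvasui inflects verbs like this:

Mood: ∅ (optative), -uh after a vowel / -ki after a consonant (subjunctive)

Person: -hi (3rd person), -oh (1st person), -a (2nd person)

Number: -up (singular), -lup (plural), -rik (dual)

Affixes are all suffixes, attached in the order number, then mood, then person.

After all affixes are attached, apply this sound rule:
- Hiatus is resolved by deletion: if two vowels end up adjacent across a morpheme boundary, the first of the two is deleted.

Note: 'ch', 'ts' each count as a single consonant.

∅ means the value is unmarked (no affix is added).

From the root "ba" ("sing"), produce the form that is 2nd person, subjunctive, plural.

Attach number plural -lup → balup.
Attach mood subjunctive -ki (after consonant 'p') → balupki.
Attach person 2nd person -a → balupkia.
Apply vowel deletion: balupkia → balupka.

balupka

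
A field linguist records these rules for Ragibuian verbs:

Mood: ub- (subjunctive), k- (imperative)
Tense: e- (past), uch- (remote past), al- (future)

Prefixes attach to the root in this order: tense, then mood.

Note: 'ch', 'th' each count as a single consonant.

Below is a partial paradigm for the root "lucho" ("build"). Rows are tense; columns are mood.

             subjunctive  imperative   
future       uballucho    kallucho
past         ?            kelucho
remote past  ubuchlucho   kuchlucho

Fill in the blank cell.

Attach tense past e- → elucho.
Attach mood subjunctive ub- → ubelucho.

ubelucho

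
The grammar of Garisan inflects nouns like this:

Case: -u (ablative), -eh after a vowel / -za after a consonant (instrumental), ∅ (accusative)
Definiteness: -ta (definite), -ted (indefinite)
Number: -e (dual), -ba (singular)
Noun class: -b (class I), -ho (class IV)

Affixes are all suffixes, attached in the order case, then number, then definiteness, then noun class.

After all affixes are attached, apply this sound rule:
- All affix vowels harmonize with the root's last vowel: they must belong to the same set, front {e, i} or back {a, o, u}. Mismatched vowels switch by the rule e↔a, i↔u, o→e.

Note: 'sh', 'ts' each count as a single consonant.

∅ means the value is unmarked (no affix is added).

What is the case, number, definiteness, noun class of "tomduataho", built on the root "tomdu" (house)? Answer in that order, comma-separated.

accusative, dual, definite, class IV

Segment: tomdu-e-ta-ho.
case: ∅ → accusative.
number: -e → dual.
definiteness: -ta → definite.
noun class: -ho → class IV.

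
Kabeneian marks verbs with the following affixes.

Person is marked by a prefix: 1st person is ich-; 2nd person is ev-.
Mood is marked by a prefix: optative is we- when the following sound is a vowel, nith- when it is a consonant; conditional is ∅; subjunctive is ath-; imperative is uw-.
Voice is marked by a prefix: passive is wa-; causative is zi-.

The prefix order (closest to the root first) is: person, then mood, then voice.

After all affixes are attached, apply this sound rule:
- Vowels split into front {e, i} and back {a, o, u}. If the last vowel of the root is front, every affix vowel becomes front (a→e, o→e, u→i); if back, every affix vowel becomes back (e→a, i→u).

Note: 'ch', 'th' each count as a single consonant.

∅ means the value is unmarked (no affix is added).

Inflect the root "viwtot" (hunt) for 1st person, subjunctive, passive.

Attach person 1st person ich- → ichviwtot.
Attach mood subjunctive ath- → athichviwtot.
Attach voice passive wa- → waathichviwtot.
Apply vowel harmony: waathichviwtot → waathuchviwtot.

waathuchviwtot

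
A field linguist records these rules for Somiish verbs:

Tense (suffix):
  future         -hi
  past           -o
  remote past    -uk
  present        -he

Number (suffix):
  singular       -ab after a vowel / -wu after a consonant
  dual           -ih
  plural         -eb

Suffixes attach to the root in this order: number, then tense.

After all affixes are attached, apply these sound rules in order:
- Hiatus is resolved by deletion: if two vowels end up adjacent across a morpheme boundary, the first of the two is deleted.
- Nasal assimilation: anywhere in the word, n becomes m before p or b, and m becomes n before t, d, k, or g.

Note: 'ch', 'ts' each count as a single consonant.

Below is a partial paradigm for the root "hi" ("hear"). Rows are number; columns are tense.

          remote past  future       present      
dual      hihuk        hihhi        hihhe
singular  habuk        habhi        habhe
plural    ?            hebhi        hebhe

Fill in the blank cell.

Attach number plural -eb → hieb.
Attach tense remote past -uk → hiebuk.
Apply vowel deletion: hiebuk → hebuk.
Nasal assimilation: no change.

hebuk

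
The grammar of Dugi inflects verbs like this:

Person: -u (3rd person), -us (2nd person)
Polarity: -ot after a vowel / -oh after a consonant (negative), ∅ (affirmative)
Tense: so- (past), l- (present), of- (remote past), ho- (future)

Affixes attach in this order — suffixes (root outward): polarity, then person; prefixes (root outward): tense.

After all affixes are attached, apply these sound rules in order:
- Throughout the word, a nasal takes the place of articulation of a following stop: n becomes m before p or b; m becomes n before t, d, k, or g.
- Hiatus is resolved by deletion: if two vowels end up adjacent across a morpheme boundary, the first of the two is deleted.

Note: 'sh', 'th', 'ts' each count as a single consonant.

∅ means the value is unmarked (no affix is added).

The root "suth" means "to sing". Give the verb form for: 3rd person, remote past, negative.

ofsuthohu

Attach polarity negative -oh (after consonant 'th') → suthoh.
Attach person 3rd person -u → suthohu.
Attach tense remote past of- → ofsuthohu.
Nasal assimilation: no change.
Vowel deletion: no change.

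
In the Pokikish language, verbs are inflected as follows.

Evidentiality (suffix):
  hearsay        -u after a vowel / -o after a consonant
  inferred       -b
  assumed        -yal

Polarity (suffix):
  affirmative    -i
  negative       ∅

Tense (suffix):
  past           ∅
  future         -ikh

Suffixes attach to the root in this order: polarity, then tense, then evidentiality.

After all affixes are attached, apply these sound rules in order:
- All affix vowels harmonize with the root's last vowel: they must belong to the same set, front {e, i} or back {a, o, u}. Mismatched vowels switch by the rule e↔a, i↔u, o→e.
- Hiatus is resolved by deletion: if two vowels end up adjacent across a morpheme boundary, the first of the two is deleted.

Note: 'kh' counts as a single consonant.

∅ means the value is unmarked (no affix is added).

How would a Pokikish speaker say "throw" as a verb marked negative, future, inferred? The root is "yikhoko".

polarity = negative: zero marking, form stays yikhoko.
Attach tense future -ikh → yikhokoikh.
Attach evidentiality inferred -b → yikhokoikhb.
Apply vowel harmony: yikhokoikhb → yikhokoukhb.
Apply vowel deletion: yikhokoukhb → yikhokukhb.

yikhokukhb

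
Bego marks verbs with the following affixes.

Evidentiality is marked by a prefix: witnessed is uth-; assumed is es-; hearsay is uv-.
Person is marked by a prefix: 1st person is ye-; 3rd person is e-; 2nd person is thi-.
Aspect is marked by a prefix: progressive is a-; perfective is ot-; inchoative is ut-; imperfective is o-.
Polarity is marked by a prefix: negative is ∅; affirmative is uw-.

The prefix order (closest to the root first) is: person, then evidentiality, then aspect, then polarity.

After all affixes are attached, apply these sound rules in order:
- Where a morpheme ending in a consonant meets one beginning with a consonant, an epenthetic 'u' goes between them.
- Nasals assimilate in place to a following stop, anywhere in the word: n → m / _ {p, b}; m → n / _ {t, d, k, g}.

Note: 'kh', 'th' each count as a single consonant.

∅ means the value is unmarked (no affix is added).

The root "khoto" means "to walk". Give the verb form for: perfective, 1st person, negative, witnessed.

Attach person 1st person ye- → yekhoto.
Attach evidentiality witnessed uth- → uthyekhoto.
Attach aspect perfective ot- → otuthyekhoto.
polarity = negative: zero marking, form stays otuthyekhoto.
Apply epenthesis: otuthyekhoto → otuthuyekhoto.
Nasal assimilation: no change.

otuthuyekhoto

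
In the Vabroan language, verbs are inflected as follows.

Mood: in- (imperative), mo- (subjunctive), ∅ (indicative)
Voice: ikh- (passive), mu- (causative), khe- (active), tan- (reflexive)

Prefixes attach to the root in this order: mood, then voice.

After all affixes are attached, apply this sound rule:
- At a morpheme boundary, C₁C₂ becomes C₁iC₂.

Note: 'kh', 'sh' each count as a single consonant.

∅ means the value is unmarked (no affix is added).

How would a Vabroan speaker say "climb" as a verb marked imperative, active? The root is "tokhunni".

Attach mood imperative in- → intokhunni.
Attach voice active khe- → kheintokhunni.
Apply epenthesis: kheintokhunni → kheinitokhunni.

kheinitokhunni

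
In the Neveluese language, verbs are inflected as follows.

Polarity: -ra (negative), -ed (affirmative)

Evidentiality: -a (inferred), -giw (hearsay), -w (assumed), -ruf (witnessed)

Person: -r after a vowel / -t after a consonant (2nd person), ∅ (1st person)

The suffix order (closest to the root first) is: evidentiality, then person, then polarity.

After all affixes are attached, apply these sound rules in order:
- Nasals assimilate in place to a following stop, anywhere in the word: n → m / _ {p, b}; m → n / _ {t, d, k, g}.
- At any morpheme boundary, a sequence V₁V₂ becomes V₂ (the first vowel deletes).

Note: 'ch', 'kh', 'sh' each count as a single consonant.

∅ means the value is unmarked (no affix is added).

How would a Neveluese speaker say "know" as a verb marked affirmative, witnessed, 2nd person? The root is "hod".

Attach evidentiality witnessed -ruf → hodruf.
Attach person 2nd person -t (after consonant 'f') → hodruft.
Attach polarity affirmative -ed → hodrufted.
Nasal assimilation: no change.
Vowel deletion: no change.

hodrufted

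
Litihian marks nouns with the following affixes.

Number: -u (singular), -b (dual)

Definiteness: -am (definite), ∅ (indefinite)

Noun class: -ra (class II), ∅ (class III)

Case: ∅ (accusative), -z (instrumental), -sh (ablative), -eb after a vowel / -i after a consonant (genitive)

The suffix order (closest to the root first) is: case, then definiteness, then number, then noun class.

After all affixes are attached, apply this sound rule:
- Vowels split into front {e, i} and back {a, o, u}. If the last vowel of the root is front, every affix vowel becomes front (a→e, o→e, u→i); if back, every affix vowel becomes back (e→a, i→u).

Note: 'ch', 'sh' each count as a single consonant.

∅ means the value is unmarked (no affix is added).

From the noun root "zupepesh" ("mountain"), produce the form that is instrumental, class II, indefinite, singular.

Attach case instrumental -z → zupepeshz.
definiteness = indefinite: zero marking, form stays zupepeshz.
Attach number singular -u → zupepeshzu.
Attach noun class class II -ra → zupepeshzura.
Apply vowel harmony: zupepeshzura → zupepeshzire.

zupepeshzire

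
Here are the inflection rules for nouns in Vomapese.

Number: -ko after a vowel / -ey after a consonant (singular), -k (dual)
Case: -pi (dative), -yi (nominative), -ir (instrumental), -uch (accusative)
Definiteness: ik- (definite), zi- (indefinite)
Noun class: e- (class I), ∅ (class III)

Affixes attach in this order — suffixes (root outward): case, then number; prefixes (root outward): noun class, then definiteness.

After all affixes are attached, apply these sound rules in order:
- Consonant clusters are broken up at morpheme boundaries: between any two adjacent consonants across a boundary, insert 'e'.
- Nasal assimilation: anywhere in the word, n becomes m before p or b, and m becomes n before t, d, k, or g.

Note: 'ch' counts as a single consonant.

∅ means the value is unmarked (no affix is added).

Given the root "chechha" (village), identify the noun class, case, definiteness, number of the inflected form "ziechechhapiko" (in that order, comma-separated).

class I, dative, indefinite, singular

Segment: zi-e-chechha-pi-ko.
noun class: e- → class I.
case: -pi → dative.
definiteness: zi- → indefinite.
number: -ko/ey → singular.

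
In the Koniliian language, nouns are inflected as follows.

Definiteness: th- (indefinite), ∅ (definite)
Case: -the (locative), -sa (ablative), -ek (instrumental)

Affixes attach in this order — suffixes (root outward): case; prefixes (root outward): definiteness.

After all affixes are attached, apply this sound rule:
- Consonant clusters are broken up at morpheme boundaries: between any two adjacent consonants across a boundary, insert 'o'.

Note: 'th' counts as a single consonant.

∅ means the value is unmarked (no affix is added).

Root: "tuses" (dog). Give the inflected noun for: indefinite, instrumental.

thotusesek

Attach definiteness indefinite th- → thtuses.
Attach case instrumental -ek → thtusesek.
Apply epenthesis: thtusesek → thotusesek.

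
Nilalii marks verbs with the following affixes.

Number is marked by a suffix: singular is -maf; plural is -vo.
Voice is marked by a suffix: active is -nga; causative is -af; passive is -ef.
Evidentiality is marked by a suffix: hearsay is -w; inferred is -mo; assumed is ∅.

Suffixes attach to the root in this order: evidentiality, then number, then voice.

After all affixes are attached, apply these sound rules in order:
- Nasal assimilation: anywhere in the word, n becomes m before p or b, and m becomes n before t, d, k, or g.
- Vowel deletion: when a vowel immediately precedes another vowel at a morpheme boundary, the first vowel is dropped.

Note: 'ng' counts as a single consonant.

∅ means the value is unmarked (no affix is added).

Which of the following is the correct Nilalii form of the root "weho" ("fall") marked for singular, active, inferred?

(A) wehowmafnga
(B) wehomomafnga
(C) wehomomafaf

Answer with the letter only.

Attach evidentiality inferred -mo → wehomo.
Attach number singular -maf → wehomomaf.
Attach voice active -nga → wehomomafnga.
Nasal assimilation: no change.
Vowel deletion: no change.
So the correct form is wehomomafnga, option (B).
(A) wehowmafnga is wrong: it uses hearsay instead of inferred for evidentiality.
(C) wehomomafaf is wrong: it uses causative instead of active for voice.

B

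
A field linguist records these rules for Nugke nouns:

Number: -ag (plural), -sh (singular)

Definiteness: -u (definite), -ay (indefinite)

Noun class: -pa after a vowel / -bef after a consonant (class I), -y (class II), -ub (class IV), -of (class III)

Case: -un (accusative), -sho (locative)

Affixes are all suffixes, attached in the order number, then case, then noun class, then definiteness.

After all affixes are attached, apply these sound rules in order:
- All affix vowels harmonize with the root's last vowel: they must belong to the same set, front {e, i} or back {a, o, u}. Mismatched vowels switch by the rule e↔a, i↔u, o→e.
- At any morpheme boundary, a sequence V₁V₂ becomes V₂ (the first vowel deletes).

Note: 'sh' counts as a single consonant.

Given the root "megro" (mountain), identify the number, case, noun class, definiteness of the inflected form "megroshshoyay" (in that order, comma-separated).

singular, locative, class II, indefinite

Segment: megro-sh-sho-y-ay.
number: -sh → singular.
case: -sho → locative.
noun class: -y → class II.
definiteness: -ay → indefinite.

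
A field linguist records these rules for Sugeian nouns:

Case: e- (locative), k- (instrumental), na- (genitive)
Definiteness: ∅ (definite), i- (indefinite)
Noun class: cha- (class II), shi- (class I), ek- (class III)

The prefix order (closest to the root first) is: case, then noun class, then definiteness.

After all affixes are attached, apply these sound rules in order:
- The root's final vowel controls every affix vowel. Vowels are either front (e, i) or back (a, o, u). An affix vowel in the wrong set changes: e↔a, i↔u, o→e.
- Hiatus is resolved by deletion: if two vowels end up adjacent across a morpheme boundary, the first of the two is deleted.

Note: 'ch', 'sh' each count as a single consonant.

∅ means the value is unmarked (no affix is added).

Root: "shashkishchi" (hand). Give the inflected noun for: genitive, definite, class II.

cheneshashkishchi

Attach case genitive na- → nashashkishchi.
Attach noun class class II cha- → chanashashkishchi.
definiteness = definite: zero marking, form stays chanashashkishchi.
Apply vowel harmony: chanashashkishchi → cheneshashkishchi.
Vowel deletion: no change.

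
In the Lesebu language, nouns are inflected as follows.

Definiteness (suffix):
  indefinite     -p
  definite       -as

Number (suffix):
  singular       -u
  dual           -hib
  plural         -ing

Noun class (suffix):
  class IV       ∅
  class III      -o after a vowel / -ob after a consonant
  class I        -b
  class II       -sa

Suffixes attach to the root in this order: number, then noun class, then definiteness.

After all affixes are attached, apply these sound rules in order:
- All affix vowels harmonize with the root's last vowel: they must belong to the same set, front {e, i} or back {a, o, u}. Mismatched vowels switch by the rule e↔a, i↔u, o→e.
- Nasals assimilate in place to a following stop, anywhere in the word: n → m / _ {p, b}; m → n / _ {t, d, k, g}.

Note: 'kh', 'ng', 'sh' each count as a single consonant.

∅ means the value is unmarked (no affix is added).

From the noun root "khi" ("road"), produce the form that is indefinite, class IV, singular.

Attach number singular -u → khiu.
noun class = class IV: zero marking, form stays khiu.
Attach definiteness indefinite -p → khiup.
Apply vowel harmony: khiup → khiip.
Nasal assimilation: no change.

khiip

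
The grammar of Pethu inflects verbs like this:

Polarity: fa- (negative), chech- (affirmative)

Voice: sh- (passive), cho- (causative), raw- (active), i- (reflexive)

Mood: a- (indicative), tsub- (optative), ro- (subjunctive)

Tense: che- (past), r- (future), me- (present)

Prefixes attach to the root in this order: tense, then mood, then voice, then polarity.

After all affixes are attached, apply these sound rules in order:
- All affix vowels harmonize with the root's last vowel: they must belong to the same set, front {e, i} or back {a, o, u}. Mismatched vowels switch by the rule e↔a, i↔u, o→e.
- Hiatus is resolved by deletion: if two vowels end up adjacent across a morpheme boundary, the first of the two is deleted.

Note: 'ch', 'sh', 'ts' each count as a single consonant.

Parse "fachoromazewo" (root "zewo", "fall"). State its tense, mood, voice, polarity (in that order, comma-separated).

present, subjunctive, causative, negative

Segment: fa-cho-ro-me-zewo.
tense: me- → present.
mood: ro- → subjunctive.
voice: cho- → causative.
polarity: fa- → negative.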